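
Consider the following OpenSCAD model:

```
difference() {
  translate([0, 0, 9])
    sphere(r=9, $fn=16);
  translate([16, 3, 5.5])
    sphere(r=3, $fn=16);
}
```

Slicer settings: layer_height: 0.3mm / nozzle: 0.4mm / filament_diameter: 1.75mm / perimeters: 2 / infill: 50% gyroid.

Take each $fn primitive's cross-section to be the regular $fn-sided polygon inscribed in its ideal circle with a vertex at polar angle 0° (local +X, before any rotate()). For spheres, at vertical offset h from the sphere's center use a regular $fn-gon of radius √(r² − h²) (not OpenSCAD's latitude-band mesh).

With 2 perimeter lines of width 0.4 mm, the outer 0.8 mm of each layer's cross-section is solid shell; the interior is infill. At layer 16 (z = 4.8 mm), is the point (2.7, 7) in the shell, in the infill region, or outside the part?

At z = 4.8 mm: the r=9 sphere contributes a regular 16-gon of circumradius √(9²−4.2²) = 7.960; the r=3 sphere at (16, 3) slices to a regular 16-gon of circumradius 2.917 (√(r²−h²) with h=0.7 from center); Subtracting the remaining from the first: starting from the r=9 sphere, the r=3 sphere at (16, 3) misses the remaining region (no effect) — 1 connected region. Overall, the cross-section is a single solid region. The nearest boundary edge runs (0.00, 7.96)→(3.05, 7.35); distance from the point to it = 0.41 mm. The point is inside the cross-section, 0.41 mm from the nearest boundary — within the 0.8 mm shell band (2 × 0.4).

shell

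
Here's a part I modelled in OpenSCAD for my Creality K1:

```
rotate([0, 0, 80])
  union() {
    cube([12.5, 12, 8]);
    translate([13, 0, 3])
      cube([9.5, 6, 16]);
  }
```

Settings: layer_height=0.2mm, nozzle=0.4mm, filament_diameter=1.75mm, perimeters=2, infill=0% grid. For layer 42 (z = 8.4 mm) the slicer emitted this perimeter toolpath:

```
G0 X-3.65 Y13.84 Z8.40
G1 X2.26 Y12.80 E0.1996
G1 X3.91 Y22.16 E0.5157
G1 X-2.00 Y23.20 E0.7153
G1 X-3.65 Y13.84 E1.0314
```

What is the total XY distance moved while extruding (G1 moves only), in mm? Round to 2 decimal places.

Sum the Euclidean lengths of each G1 segment: total = 31.01 mm.

31.01 mm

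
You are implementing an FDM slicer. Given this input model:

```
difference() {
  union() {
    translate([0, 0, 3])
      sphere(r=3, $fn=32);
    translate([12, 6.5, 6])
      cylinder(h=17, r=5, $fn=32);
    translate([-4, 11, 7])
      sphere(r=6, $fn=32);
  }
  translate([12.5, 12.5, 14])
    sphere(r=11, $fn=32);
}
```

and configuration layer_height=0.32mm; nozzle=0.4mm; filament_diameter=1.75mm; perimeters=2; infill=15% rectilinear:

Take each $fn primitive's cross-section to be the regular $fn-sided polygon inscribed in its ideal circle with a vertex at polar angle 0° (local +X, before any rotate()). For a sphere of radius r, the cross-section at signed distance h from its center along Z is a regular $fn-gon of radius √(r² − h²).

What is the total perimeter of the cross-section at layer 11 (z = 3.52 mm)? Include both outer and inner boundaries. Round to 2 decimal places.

At z = 3.52 mm: the sphere: section is a regular 32-gon, circumradius = √(r²−h²) = √(3²−0.52²) = 2.955 (perimeter = 2·32·2.955·sin(180°/32) = 18.53 mm); the cylinder at (12, 6.5) is not intersected at this z (z outside [6, 23]); the r=6 sphere at (-4, 11) slices to a regular 32-gon of circumradius 4.888 (√(r²−h²) with h=3.48 from center) (perimeter = 2·32·4.888·sin(180°/32) = 30.66 mm); Merging all regions: the 2 present regions are separate (no shared area or edge), so areas and boundary lengths simply add and each stays a separate island — boundary = 49.20 mm; the sphere at (12.5, 12.5): section is a regular 32-gon, circumradius = √(r²−h²) = √(11²−10.48²) = 3.342 (perimeter = 2·32·3.342·sin(180°/32) = 20.97 mm); Subtracting the remaining from the first: starting from that combined region, the r=11 sphere at (12.5, 12.5) misses the remaining region (no effect) — boundary = 49.20 mm. Overall, the cross-section has 2 separate islands. Total boundary length (outer) = 49.20 mm.

49.20 mm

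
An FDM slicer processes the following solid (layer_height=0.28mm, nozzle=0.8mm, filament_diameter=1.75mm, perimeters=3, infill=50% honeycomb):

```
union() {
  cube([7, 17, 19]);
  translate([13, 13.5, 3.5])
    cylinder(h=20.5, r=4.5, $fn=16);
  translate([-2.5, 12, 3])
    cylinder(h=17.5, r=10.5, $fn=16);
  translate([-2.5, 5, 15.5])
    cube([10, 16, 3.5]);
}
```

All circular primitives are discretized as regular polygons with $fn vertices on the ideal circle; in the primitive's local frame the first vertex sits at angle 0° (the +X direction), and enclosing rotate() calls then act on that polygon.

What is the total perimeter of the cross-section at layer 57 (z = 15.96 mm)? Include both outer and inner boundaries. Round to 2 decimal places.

At z = 15.96 mm: the cube is present — its section is the full 7×17 rectangle (perimeter 48.00 mm); the r=4.5 cylinder at (13, 13.5) contributes a regular 16-gon of circumradius 4.5 (perimeter = 2·16·4.500·sin(180°/16) = 28.09 mm); the cylinder at (-2.5, 12): section is a regular 16-gon, circumradius r=10.5 (perimeter = 2·16·10.500·sin(180°/16) = 65.55 mm); the cube at (-2.5, 5) (footprint 10×16) is included at this height (perimeter 52.00 mm); Merging all regions: the regions partially overlap (shared area 238.59 mm²), so the edge portions inside another operand are dropped and the merged outline is re-measured after clipping — boundary = 104.30 mm. Overall, the cross-section has 2 separate islands. Total boundary length (outer) = 104.30 mm.

104.30 mm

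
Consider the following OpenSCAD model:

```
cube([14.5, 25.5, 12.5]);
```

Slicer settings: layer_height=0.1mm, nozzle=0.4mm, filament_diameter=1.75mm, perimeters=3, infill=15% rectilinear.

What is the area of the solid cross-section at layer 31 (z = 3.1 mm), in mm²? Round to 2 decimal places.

369.75 mm²

At z = 3.1 mm: the cube (footprint 14.5×25.5) is included at this height (area 369.75 mm²). Overall, the cross-section is a single solid region. Net area = 369.75 mm².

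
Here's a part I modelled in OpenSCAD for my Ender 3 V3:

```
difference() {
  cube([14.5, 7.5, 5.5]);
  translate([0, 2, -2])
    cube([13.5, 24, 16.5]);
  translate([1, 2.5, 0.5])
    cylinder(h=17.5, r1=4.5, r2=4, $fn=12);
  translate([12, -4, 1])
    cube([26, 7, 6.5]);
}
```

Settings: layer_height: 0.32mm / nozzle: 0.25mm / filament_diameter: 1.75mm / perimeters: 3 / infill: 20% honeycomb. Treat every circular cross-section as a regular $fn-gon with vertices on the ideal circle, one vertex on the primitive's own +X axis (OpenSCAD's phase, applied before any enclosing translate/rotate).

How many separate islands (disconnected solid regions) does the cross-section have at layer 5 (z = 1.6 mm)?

2

At z = 1.6 mm: the 14.5×7.5 cube contributes its full rectangle; the 13.5×24 cube at (0, 2) contributes its full rectangle; the cone at (1, 2.5) (r1=4.5→r2=4) has section circumradius 4.469 here — a regular 12-gon; the cube at (12, -4) (footprint 26×7) is included at this height; Taking the first minus the rest: starting from the 14.5×7.5 cube, the 13.5×24 cube at (0, 2) partially overlaps it — only the 74.25 mm² overlap (of its 324.00 mm²) is removed, clipping the outline; the cone at (1, 2.5) partially overlaps it — only the 10.11 mm² overlap (of its 59.90 mm²) is removed, clipping the outline; the 26×7 cube at (12, -4) partially overlaps it — only the 6.00 mm² overlap (of its 182.00 mm²) is removed, clipping the outline — 2 connected regions. Overall, the cross-section has 2 separate islands. Island count = 2.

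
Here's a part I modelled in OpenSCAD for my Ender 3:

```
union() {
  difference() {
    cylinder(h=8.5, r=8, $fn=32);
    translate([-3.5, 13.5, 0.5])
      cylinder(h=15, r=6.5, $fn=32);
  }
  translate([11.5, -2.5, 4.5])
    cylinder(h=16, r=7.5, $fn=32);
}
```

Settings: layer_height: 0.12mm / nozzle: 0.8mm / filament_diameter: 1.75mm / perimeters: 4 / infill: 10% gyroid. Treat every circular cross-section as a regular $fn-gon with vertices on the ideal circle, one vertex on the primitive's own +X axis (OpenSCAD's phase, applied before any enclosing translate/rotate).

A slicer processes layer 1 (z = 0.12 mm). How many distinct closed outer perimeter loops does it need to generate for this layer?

1

At z = 0.12 mm: the cylinder: section is a regular 32-gon, circumradius r=8; the cylinder at (-3.5, 13.5) does not reach this height (z outside [0.5, 15.5]); Taking the first minus the rest: none of the subtracted shapes is present at this height, so the r=8 cylinder is unchanged — 1 connected region; the cylinder at (11.5, -2.5) is not intersected at this z (z outside [4.5, 20.5]); Combining (union): only that combined region is present, so the union is just that shape — 1 connected region. The result has 1 disconnected region.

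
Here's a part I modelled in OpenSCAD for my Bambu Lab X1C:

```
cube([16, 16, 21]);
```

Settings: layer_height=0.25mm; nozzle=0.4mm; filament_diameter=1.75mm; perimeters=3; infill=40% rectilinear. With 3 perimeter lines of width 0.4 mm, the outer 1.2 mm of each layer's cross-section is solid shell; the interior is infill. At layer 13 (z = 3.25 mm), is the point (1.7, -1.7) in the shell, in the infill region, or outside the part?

At z = 3.25 mm: the cube (footprint 16×16) is included at this height. Overall, the cross-section is a single solid region. The nearest boundary edge runs (0.00, 0.00)→(16.00, 0.00); distance from the point to it = 1.70 mm. The point is not inside any of the regions above, so it lies outside the cross-section (1.70 mm from the nearest boundary).

outside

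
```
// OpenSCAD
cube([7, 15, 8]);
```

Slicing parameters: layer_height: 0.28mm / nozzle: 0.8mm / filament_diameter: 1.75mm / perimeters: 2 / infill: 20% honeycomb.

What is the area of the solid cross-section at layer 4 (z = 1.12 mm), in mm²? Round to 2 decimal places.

105.00 mm²

At z = 1.12 mm: the 7×15 cube contributes its full rectangle (area 105.00 mm²). Overall, the cross-section is a single solid region. Net area = 105.00 mm².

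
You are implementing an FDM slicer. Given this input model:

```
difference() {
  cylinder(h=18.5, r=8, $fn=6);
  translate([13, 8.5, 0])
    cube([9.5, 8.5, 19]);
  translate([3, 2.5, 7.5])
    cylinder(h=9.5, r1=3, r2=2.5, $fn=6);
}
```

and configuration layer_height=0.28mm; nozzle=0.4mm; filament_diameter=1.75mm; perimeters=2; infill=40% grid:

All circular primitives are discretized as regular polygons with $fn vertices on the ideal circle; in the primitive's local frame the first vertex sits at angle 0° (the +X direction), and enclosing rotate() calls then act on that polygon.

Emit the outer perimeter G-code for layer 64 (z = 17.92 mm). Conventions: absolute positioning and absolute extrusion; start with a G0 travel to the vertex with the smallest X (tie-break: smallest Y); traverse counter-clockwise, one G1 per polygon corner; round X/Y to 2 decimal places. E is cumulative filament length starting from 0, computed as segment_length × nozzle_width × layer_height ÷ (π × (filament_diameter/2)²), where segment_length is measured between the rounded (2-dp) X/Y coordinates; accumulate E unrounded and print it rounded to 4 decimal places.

G0 X-8.00 Y0.00 Z17.92
G1 X-4.00 Y-6.93 E0.3726
G1 X4.00 Y-6.93 E0.7451
G1 X8.00 Y0.00 E1.1177
G1 X4.00 Y6.93 E1.4903
G1 X-4.00 Y6.93 E1.8628
G1 X-8.00 Y0.00 E2.2354

At z = 17.92 mm: the r=8 cylinder gives a regular 6-gon of circumradius 8 (constant along its height); the cube at (13, 8.5) is present — its section is the full 9.5×8.5 rectangle; the cone at (3, 2.5) is not intersected at this z (z outside [7.5, 17]); Taking the first minus the rest: starting from the r=8 cylinder, the 9.5×8.5 cube at (13, 8.5) misses the remaining region (no effect) — 1 connected region. The outline is a single polygon with 6 vertices. Extrusion per mm of travel: 0.4 × 0.28 / (π × 0.875²) = 0.046564. Accumulating E over each segment gives final E = 2.2354.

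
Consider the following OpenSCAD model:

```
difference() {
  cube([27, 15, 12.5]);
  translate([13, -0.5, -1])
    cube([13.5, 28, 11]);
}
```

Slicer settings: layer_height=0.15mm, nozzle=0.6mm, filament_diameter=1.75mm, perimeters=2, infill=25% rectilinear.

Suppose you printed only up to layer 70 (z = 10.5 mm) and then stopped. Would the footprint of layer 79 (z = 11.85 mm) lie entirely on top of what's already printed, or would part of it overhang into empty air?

Compare the two slices. At z = 10.5: the cube (footprint 27×15) is included at this height (area 405.00 mm²); the cube at (13, -0.5) is absent (z outside [-1, 10]); Subtracting the remaining from the first: none of the subtracted shapes is present at this height, so the 27×15 cube is unchanged — area = 405.00 mm². At z = 11.85: the cube (footprint 27×15) is included at this height (area 405.00 mm²); the cube at (13, -0.5) does not reach this height (z outside [-1, 10]); Taking the first minus the rest: none of the subtracted shapes is present at this height, so the 27×15 cube is unchanged — area = 405.00 mm². Checking containment: the cross-section at z = 11.85 is a subset of the cross-section at z = 10.5.

entirely on top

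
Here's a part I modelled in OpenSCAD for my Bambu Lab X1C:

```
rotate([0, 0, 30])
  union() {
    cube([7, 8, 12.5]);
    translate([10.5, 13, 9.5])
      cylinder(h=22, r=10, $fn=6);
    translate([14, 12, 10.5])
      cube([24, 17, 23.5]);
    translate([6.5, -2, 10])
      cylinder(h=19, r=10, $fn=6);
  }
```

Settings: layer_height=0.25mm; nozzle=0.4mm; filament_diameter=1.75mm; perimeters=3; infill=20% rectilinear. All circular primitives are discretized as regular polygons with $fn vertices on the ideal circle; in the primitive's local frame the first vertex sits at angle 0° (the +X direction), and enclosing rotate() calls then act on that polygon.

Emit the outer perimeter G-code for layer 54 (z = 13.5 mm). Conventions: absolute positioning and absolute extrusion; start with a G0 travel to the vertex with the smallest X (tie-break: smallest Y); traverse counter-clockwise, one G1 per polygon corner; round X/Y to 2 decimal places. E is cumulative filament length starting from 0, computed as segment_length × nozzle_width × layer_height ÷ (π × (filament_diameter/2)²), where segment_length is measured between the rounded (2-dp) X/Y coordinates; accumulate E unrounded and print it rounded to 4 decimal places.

At z = 13.5 mm: the cube does not reach this height (z outside [0, 12.5]); the r=10 cylinder at (10.5, 13) gives a regular 6-gon of circumradius 10 (constant along its height); the 24×17 cube at (14, 12) contributes its full rectangle; the cylinder at (6.5, -2): section is a regular 6-gon, circumradius r=10; Merging all regions: the regions partially overlap (shared area 57.88 mm²), so overlapping operands fuse into one piece — 1 connected region; (whole slice rotated 30° about Z — lengths, areas and connectivity unchanged). The outline is a single polygon with 15 vertices. Extrusion per mm of travel: 0.4 × 0.25 / (π × 0.875²) = 0.041575. Accumulating E over each segment gives final E = 6.3906.

G0 X-6.07 Y11.51 Z13.50
G1 X0.27 Y7.85 E0.3044
G1 X-2.03 Y6.52 E0.4148
G1 X-2.03 Y-3.48 E0.8306
G1 X6.63 Y-8.48 E1.2463
G1 X15.29 Y-3.48 E1.6621
G1 X15.29 Y6.52 E2.0778
G1 X8.95 Y10.18 E2.3822
G1 X11.25 Y11.51 E2.4926
G1 X11.25 Y20.35 E2.8601
G1 X26.91 Y29.39 E3.6119
G1 X18.41 Y44.11 E4.3186
G1 X-2.38 Y32.11 E5.3166
G1 X1.29 Y25.76 E5.6215
G1 X-6.07 Y21.51 E5.9749
G1 X-6.07 Y11.51 E6.3906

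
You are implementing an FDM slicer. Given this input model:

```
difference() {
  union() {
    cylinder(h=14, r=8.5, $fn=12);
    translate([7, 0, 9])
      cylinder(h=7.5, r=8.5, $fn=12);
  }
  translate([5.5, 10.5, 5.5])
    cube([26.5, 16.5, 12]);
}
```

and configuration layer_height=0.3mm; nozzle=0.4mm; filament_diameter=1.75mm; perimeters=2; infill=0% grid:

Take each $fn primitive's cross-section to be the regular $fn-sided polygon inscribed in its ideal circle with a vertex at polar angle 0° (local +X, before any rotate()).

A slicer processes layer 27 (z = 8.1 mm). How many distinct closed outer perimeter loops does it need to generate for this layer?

1

At z = 8.1 mm: the cylinder: section is a regular 12-gon, circumradius r=8.5; the cylinder at (7, 0) does not reach this height (z outside [9, 16.5]); Taking the union: only the r=8.5 cylinder is present, so the union is just that shape — 1 connected region; the cube at (5.5, 10.5) is present — its section is the full 26.5×16.5 rectangle; After the difference (first − rest): starting from that combined region, the 26.5×16.5 cube at (5.5, 10.5) misses the remaining region (no effect) — 1 connected region. The result has 1 disconnected region.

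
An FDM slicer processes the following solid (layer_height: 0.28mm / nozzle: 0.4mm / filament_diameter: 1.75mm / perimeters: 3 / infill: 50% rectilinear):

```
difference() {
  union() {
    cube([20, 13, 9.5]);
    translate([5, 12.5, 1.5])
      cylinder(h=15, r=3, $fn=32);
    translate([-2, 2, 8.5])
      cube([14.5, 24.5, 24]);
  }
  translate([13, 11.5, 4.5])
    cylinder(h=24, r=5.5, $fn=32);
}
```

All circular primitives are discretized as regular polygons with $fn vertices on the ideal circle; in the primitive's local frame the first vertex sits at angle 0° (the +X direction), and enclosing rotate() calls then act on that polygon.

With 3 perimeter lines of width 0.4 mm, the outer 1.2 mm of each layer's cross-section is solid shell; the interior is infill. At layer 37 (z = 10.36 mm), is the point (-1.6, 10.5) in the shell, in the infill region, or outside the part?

At z = 10.36 mm: the cube is not intersected at this z (z outside [0, 9.5]); the cylinder at (5, 12.5): section is a regular 32-gon, circumradius r=3; the cube at (-2, 2) (footprint 14.5×24.5) is included at this height; Combining (union): the r=3 cylinder at (5, 12.5) lies entirely inside the 14.5×24.5 cube at (-2, 2), so the union is just the 14.5×24.5 cube at (-2, 2) — 1 connected region; the r=5.5 cylinder at (13, 11.5) contributes a regular 32-gon of circumradius 5.5; Taking the first minus the rest: starting from the result so far, the r=5.5 cylinder at (13, 11.5) partially overlaps it — only the 41.74 mm² overlap (of its 94.42 mm²) is removed, clipping the outline — 1 connected region. Overall, the cross-section is a single solid region. The nearest boundary edge runs (-2.00, 2.00)→(-2.00, 26.50); distance from the point to it = 0.40 mm. The point is inside the cross-section, 0.40 mm from the nearest boundary — within the 1.2 mm shell band (3 × 0.4).

shell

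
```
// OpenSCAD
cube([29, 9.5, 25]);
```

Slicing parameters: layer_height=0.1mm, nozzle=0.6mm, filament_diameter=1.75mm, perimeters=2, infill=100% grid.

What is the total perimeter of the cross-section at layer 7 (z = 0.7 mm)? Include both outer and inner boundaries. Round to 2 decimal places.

77.00 mm

At z = 0.7 mm: the cube (footprint 29×9.5) is included at this height (perimeter 77.00 mm). Overall, the cross-section is a single solid region. Total boundary length (outer) = 77.00 mm.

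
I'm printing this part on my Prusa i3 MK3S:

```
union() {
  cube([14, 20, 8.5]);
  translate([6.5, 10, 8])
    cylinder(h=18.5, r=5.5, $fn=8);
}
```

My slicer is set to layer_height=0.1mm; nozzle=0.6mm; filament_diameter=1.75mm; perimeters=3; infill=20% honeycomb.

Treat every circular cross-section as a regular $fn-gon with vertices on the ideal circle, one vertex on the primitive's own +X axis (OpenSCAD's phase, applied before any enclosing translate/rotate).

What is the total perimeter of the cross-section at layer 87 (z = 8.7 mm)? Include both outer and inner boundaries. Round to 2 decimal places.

At z = 8.7 mm: the cube is not intersected at this z (z outside [0, 8.5]); the r=5.5 cylinder at (6.5, 10) gives a regular 8-gon of circumradius 5.5 (constant along its height) (perimeter = 2·8·5.500·sin(180°/8) = 33.68 mm); Merging all regions: only the r=5.5 cylinder at (6.5, 10) is present, so the union is just that shape — boundary = 33.68 mm. Overall, the cross-section is a single solid region. Total boundary length (outer) = 33.68 mm.

33.68 mm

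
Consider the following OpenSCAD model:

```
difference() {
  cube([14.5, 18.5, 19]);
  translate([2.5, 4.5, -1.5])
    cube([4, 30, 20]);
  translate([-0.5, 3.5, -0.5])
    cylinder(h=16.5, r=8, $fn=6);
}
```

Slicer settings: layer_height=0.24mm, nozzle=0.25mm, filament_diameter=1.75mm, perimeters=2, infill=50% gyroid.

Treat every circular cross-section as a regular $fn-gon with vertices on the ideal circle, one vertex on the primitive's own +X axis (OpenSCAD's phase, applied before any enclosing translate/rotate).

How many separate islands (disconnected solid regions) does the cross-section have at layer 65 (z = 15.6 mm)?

At z = 15.6 mm: the cube is present — its section is the full 14.5×18.5 rectangle; the cube at (2.5, 4.5) (footprint 4×30) is included at this height; the r=8 cylinder at (-0.5, 3.5) contributes a regular 6-gon of circumradius 8; After the difference (first − rest): starting from the 14.5×18.5 cube, the 4×30 cube at (2.5, 4.5) partially overlaps it — only the 56.00 mm² overlap (of its 120.00 mm²) is removed, clipping the outline; the r=8 cylinder at (-0.5, 3.5) partially overlaps it — only the 44.90 mm² overlap (of its 166.28 mm²) is removed, clipping the outline — 2 connected regions. Overall, the cross-section has 2 separate islands. Island count = 2.

2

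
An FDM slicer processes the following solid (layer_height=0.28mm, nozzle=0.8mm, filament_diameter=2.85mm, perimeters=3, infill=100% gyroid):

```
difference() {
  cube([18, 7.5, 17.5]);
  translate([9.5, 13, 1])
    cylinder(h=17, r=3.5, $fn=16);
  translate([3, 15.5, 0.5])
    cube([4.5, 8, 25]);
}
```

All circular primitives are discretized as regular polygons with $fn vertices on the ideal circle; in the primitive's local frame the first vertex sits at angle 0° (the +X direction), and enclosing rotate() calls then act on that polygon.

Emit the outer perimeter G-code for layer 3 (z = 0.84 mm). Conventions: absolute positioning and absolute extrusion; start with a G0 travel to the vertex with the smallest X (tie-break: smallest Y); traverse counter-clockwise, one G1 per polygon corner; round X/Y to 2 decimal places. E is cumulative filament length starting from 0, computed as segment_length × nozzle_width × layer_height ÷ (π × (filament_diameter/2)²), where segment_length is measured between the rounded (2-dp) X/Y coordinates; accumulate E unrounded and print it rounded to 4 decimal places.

G0 X0.00 Y0.00 Z0.84
G1 X18.00 Y0.00 E0.6320
G1 X18.00 Y7.50 E0.8954
G1 X0.00 Y7.50 E1.5274
G1 X0.00 Y0.00 E1.7908

At z = 0.84 mm: the cube (footprint 18×7.5) is included at this height; the cylinder at (9.5, 13) does not reach this height (z outside [1, 18]); the cube at (3, 15.5) (footprint 4.5×8) is included at this height; After the difference (first − rest): starting from the 18×7.5 cube, the 4.5×8 cube at (3, 15.5) misses the remaining region (no effect) — 1 connected region. The outline is a single polygon with 4 vertices. Extrusion per mm of travel: 0.8 × 0.28 / (π × 1.425²) = 0.035113. Accumulating E over each segment gives final E = 1.7908.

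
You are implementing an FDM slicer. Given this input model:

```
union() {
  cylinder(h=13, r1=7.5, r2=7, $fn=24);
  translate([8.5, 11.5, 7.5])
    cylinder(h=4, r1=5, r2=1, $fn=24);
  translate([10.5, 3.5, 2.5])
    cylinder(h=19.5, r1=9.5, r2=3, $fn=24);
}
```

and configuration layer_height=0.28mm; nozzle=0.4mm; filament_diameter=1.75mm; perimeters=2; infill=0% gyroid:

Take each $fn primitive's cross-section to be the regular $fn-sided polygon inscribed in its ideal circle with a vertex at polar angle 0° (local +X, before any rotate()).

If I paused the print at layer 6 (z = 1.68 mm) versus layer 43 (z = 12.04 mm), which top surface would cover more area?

Layer 6 (z = 1.68): the cone: at t=0.129 of its height the radius interpolates to r₁+(r₂−r₁)t = 7.435, giving a regular 24-gon of that circumradius (area = (24/2)·7.435²·sin(360°/24) = 171.71 mm²); the cone at (8.5, 11.5) does not reach this height (z outside [7.5, 11.5]); the cone at (10.5, 3.5) is absent (z outside [2.5, 22]); Merging all regions: only the cone is present, so the union is just that shape — area = 171.71 mm². So its area = 171.71 mm². Layer 43 (z = 12.04): the cone: at t=0.926 of its height the radius interpolates to r₁+(r₂−r₁)t = 7.037, giving a regular 24-gon of that circumradius (area = (24/2)·7.037²·sin(360°/24) = 153.80 mm²); the cone at (8.5, 11.5) is not intersected at this z (z outside [7.5, 11.5]); the cone at (10.5, 3.5): at t=0.489 of its height the radius interpolates to r₁+(r₂−r₁)t = 6.320, giving a regular 24-gon of that circumradius (area = (24/2)·6.320²·sin(360°/24) = 124.05 mm²); Taking the union: the regions partially overlap — summed areas 277.85 mm² minus the doubly-counted overlap 11.00 mm² gives 266.85 mm² — area = 266.85 mm². So its area = 266.85 mm². Layer 43 is larger (266.85 vs 171.71 mm²).

layer 43 (z = 12.04 mm)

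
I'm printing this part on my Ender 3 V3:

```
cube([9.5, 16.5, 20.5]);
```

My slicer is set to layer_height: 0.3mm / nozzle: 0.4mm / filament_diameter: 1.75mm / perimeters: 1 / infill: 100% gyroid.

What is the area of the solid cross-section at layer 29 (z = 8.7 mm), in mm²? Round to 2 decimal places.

156.75 mm²

At z = 8.7 mm: the 9.5×16.5 cube contributes its full rectangle (area 156.75 mm²). Overall, the cross-section is a single solid region. Net area = 156.75 mm².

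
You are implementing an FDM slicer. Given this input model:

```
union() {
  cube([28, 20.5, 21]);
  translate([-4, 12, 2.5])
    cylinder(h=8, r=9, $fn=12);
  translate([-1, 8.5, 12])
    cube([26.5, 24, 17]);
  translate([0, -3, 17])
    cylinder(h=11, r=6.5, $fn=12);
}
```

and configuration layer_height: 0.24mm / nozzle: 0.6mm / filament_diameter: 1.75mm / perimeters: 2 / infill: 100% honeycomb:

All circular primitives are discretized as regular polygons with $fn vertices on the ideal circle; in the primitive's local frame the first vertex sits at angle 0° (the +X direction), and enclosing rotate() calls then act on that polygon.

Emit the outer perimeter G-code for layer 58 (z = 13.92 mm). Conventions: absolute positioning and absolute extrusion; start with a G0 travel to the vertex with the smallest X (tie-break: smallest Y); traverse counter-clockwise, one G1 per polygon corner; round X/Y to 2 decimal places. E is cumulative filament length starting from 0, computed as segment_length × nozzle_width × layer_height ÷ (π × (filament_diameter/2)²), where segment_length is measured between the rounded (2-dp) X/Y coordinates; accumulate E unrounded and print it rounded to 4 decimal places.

At z = 13.92 mm: the 28×20.5 cube contributes its full rectangle; the cylinder at (-4, 12) does not reach this height (z outside [2.5, 10.5]); the 26.5×24 cube at (-1, 8.5) contributes its full rectangle; the cylinder at (0, -3) does not reach this height (z outside [17, 28]); Taking the union: the regions partially overlap (shared area 306.00 mm²), so overlapping operands fuse into one piece — 1 connected region. The outline is a single polygon with 8 vertices. Extrusion per mm of travel: 0.6 × 0.24 / (π × 0.875²) = 0.059868. Accumulating E over each segment gives final E = 7.3638.

G0 X-1.00 Y8.50 Z13.92
G1 X0.00 Y8.50 E0.0599
G1 X0.00 Y0.00 E0.5687
G1 X28.00 Y0.00 E2.2451
G1 X28.00 Y20.50 E3.4724
G1 X25.50 Y20.50 E3.6220
G1 X25.50 Y32.50 E4.3404
G1 X-1.00 Y32.50 E5.9270
G1 X-1.00 Y8.50 E7.3638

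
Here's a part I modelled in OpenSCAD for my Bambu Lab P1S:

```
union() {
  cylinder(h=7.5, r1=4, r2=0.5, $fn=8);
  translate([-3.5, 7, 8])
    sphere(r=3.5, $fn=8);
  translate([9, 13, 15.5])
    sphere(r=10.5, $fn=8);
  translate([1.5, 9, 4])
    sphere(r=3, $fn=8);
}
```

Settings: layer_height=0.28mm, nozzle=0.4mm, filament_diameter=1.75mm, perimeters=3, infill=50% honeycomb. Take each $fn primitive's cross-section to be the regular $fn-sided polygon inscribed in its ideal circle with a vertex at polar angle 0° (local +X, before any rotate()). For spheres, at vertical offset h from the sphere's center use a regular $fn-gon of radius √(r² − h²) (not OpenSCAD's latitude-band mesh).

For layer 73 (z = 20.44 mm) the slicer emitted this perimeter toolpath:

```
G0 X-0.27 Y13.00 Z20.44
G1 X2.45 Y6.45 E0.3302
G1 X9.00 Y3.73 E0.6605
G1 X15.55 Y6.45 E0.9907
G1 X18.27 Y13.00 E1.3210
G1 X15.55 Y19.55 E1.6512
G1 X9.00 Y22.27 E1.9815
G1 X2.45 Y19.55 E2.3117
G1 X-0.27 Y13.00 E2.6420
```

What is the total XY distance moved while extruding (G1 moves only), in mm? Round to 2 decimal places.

56.74 mm

Sum the Euclidean lengths of each G1 segment: total = 56.74 mm.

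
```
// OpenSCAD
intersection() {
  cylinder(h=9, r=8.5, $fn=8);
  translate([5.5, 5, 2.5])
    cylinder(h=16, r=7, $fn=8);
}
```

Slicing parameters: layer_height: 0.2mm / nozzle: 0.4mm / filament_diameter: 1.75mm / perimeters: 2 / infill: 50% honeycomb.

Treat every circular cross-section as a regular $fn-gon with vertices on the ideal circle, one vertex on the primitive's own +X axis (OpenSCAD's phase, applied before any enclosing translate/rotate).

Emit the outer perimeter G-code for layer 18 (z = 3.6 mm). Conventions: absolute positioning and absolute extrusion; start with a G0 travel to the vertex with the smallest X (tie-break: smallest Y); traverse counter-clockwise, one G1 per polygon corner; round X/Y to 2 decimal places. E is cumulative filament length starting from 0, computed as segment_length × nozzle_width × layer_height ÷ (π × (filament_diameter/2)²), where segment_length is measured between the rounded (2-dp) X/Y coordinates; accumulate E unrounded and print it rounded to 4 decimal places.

At z = 3.6 mm: the cylinder: section is a regular 8-gon, circumradius r=8.5; the r=7 cylinder at (5.5, 5) contributes a regular 8-gon of circumradius 7; Keeping only the common overlap: the r=7 cylinder at (5.5, 5) partially overlaps the r=8.5 cylinder; clipping to the common part keeps 64.94 mm² — 1 connected region. The outline is a single polygon with 8 vertices. Extrusion per mm of travel: 0.4 × 0.2 / (π × 0.875²) = 0.033260. Accumulating E over each segment gives final E = 1.0435.

G0 X-1.50 Y5.00 Z3.60
G1 X0.55 Y0.05 E0.1782
G1 X5.50 Y-2.00 E0.3564
G1 X8.12 Y-0.91 E0.4508
G1 X8.50 Y0.00 E0.4836
G1 X6.01 Y6.01 E0.6999
G1 X0.00 Y8.50 E0.9163
G1 X-0.06 Y8.47 E0.9185
G1 X-1.50 Y5.00 E1.0435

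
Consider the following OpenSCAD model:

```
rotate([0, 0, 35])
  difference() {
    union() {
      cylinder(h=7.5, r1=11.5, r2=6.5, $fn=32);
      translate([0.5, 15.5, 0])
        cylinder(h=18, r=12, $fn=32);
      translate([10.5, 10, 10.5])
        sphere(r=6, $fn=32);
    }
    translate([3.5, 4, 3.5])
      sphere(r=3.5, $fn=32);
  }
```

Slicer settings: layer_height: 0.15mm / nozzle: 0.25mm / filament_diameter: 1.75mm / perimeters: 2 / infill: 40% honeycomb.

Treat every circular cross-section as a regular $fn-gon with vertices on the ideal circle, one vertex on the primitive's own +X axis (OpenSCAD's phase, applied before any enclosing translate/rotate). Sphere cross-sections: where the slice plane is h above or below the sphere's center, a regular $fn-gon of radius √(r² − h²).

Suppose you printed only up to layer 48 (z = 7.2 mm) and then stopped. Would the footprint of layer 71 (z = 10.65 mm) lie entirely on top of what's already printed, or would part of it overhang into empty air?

part overhangs

Compare the two slices. At z = 7.2: the cone (r1=11.5→r2=6.5) has section circumradius 6.700 here — a regular 32-gon (area = (32/2)·6.700²·sin(360°/32) = 140.12 mm²); the r=12 cylinder at (0.5, 15.5) gives a regular 32-gon of circumradius 12 (constant along its height) (area = (32/2)·12.000²·sin(360°/32) = 449.49 mm²); the r=6 sphere at (10.5, 10) contributes a regular 32-gon of circumradius √(6²−3.3²) = 5.011 (area = (32/2)·5.011²·sin(360°/32) = 78.38 mm²); Taking the union: the regions partially overlap — summed areas 667.99 mm² minus the doubly-counted overlap 61.96 mm² gives 606.03 mm² — area = 606.03 mm²; the sphere at (3.5, 4) is absent (|z−center|=3.700 > r=3.5); After the difference (first − rest): none of the subtracted shapes is present at this height, so that combined region is unchanged — area = 606.03 mm²; (rotated 35° about Z; rotation is an isometry so areas/perimeters/island counts are preserved). At z = 10.65: the cone is absent (z outside [0, 7.5]); the r=12 cylinder at (0.5, 15.5) gives a regular 32-gon of circumradius 12 (constant along its height) (area = (32/2)·12.000²·sin(360°/32) = 449.49 mm²); the sphere at (10.5, 10): section is a regular 32-gon, circumradius = √(r²−h²) = √(6²−0.15²) = 5.998 (area = (32/2)·5.998²·sin(360°/32) = 112.30 mm²); Taking the union: the regions partially overlap — summed areas 561.79 mm² minus the doubly-counted overlap 56.58 mm² gives 505.21 mm² — area = 505.21 mm²; the sphere at (3.5, 4) is not intersected at this z (|z−center|=7.150 > r=3.5); Subtracting the remaining from the first: none of the subtracted shapes is present at this height, so that combined region is unchanged — area = 505.21 mm²; (rotated 35° about Z; rotation is an isometry so areas/perimeters/island counts are preserved). Checking containment: at z = 10.65 the cross-section extends beyond the z = 7.2 cross-section by about 18.44 mm².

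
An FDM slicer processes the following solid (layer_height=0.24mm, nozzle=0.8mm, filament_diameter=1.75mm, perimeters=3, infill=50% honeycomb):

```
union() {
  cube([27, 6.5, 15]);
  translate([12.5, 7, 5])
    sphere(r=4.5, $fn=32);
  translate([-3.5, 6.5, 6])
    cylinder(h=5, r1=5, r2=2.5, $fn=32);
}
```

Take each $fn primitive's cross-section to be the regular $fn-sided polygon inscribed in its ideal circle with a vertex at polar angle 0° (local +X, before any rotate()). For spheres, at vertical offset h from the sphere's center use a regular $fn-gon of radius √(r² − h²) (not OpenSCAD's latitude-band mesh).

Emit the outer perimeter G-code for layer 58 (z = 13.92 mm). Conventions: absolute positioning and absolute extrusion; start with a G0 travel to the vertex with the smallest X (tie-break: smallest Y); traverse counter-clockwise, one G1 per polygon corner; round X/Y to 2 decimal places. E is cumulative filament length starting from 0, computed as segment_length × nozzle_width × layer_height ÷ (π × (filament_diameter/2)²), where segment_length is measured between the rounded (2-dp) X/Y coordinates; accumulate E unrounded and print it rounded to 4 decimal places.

G0 X0.00 Y0.00 Z13.92
G1 X27.00 Y0.00 E2.1553
G1 X27.00 Y6.50 E2.6741
G1 X0.00 Y6.50 E4.8294
G1 X0.00 Y0.00 E5.3482

At z = 13.92 mm: the cube (footprint 27×6.5) is included at this height; the sphere at (12.5, 7) is not intersected at this z (|z−center|=8.920 > r=4.5); the cone at (-3.5, 6.5) is not intersected at this z (z outside [6, 11]); Merging all regions: only the 27×6.5 cube is present, so the union is just that shape — 1 connected region. The outline is a single polygon with 4 vertices. Extrusion per mm of travel: 0.8 × 0.24 / (π × 0.875²) = 0.079824. Accumulating E over each segment gives final E = 5.3482.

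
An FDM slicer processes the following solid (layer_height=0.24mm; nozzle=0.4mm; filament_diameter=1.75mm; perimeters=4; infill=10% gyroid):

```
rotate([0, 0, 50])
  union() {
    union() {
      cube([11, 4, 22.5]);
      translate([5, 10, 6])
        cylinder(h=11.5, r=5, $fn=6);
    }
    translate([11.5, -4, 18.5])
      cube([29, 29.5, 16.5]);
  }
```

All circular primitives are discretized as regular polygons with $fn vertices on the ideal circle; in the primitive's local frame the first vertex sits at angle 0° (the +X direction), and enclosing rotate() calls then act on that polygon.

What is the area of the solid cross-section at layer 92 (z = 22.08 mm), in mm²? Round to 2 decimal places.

899.50 mm²

At z = 22.08 mm: the cube is present — its section is the full 11×4 rectangle (area 44.00 mm²); the cylinder at (5, 10) is not intersected at this z (z outside [6, 17.5]); Merging all regions: only the 11×4 cube is present, so the union is just that shape — area = 44.00 mm²; the 29×29.5 cube at (11.5, -4) contributes its full rectangle (area 855.50 mm²); Merging all regions: the 2 present regions are separate (no shared area or edge), so areas and boundary lengths simply add and each stays a separate island — area = 899.50 mm²; (rotated 50° about Z; rotation is an isometry so areas/perimeters/island counts are preserved). Overall, the cross-section has 2 separate islands. Net area = 899.50 mm².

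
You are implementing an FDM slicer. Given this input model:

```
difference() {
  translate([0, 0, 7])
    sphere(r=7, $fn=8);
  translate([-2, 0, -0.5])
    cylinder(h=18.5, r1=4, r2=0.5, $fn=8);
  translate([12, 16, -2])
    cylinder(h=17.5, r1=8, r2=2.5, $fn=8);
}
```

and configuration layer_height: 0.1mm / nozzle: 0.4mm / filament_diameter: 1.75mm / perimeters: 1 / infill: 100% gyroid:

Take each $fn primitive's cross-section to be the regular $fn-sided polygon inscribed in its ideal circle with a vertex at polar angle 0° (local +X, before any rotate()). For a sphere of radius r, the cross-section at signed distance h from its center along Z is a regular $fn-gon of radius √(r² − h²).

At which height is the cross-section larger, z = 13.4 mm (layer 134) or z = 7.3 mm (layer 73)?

layer 73 (z = 7.3 mm)

Layer 134 (z = 13.4): the r=7 sphere contributes a regular 8-gon of circumradius √(7²−6.4²) = 2.835 (area = (8/2)·2.835²·sin(360°/8) = 22.74 mm²); the cone at (-2, 0): at t=0.751 of its height the radius interpolates to r₁+(r₂−r₁)t = 1.370, giving a regular 8-gon of that circumradius (area = (8/2)·1.370²·sin(360°/8) = 5.31 mm²); the cone at (12, 16): at t=0.880 of its height the radius interpolates to r₁+(r₂−r₁)t = 3.160, giving a regular 8-gon of that circumradius (area = (8/2)·3.160²·sin(360°/8) = 28.24 mm²); Taking the first minus the rest: starting from the r=7 sphere (22.74 mm²), the cone at (-2, 0) partially overlaps it — only the 4.13 mm² overlap (of its 5.31 mm²) is removed, clipping the outline; the cone at (12, 16) misses the remaining region (no effect) — area = 18.61 mm². So its area = 18.61 mm². Layer 73 (z = 7.3): the r=7 sphere contributes a regular 8-gon of circumradius √(7²−0.3²) = 6.994 (area = (8/2)·6.994²·sin(360°/8) = 138.34 mm²); the cone at (-2, 0) (r1=4→r2=0.5) has section circumradius 2.524 here — a regular 8-gon (area = (8/2)·2.524²·sin(360°/8) = 18.02 mm²); the cone at (12, 16): at t=0.531 of its height the radius interpolates to r₁+(r₂−r₁)t = 5.077, giving a regular 8-gon of that circumradius (area = (8/2)·5.077²·sin(360°/8) = 72.91 mm²); After the difference (first − rest): starting from the r=7 sphere (138.34 mm²), the cone at (-2, 0) lies wholly inside it (removes its full 18.02 mm² and its 15.46 mm outline becomes a hole wall); the cone at (12, 16) misses the remaining region (no effect) — area = 120.32 mm². So its area = 120.32 mm². Layer 73 is larger (120.32 vs 18.61 mm²).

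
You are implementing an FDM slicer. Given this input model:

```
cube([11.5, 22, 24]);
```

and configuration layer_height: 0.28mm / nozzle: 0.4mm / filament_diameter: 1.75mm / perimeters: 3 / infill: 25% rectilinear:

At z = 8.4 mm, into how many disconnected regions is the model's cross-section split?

At z = 8.4 mm: the 11.5×22 cube contributes its full rectangle. The result has 1 disconnected region.

1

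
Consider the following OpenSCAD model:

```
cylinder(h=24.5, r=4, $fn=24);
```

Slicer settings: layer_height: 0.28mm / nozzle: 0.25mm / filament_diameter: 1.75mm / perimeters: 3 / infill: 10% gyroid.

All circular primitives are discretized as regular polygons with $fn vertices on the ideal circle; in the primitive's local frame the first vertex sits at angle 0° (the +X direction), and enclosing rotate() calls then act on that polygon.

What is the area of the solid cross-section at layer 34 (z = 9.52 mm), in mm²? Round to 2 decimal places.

At z = 9.52 mm: the r=4 cylinder gives a regular 24-gon of circumradius 4 (constant along its height) (area = (24/2)·4.000²·sin(360°/24) = 49.69 mm²). Overall, the cross-section is a single solid region. Net area = 49.69 mm².

49.69 mm²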